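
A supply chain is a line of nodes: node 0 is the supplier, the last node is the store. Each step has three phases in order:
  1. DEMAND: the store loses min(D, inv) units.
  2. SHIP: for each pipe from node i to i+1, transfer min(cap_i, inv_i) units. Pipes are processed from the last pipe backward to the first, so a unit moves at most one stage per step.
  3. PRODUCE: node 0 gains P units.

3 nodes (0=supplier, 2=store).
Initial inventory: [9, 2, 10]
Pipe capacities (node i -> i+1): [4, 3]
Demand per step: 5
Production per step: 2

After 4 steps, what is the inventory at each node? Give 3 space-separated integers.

Step 1: demand=5,sold=5 ship[1->2]=2 ship[0->1]=4 prod=2 -> inv=[7 4 7]
Step 2: demand=5,sold=5 ship[1->2]=3 ship[0->1]=4 prod=2 -> inv=[5 5 5]
Step 3: demand=5,sold=5 ship[1->2]=3 ship[0->1]=4 prod=2 -> inv=[3 6 3]
Step 4: demand=5,sold=3 ship[1->2]=3 ship[0->1]=3 prod=2 -> inv=[2 6 3]

2 6 3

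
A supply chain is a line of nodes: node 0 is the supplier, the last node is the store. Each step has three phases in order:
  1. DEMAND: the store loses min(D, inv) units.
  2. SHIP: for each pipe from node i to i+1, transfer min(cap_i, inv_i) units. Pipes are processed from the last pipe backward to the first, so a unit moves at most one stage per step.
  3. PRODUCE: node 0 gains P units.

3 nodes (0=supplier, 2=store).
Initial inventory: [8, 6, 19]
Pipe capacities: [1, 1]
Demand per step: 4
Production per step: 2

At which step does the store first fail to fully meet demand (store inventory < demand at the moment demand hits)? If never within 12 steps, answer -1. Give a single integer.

Step 1: demand=4,sold=4 ship[1->2]=1 ship[0->1]=1 prod=2 -> [9 6 16]
Step 2: demand=4,sold=4 ship[1->2]=1 ship[0->1]=1 prod=2 -> [10 6 13]
Step 3: demand=4,sold=4 ship[1->2]=1 ship[0->1]=1 prod=2 -> [11 6 10]
Step 4: demand=4,sold=4 ship[1->2]=1 ship[0->1]=1 prod=2 -> [12 6 7]
Step 5: demand=4,sold=4 ship[1->2]=1 ship[0->1]=1 prod=2 -> [13 6 4]
Step 6: demand=4,sold=4 ship[1->2]=1 ship[0->1]=1 prod=2 -> [14 6 1]
Step 7: demand=4,sold=1 ship[1->2]=1 ship[0->1]=1 prod=2 -> [15 6 1]
Step 8: demand=4,sold=1 ship[1->2]=1 ship[0->1]=1 prod=2 -> [16 6 1]
Step 9: demand=4,sold=1 ship[1->2]=1 ship[0->1]=1 prod=2 -> [17 6 1]
Step 10: demand=4,sold=1 ship[1->2]=1 ship[0->1]=1 prod=2 -> [18 6 1]
Step 11: demand=4,sold=1 ship[1->2]=1 ship[0->1]=1 prod=2 -> [19 6 1]
Step 12: demand=4,sold=1 ship[1->2]=1 ship[0->1]=1 prod=2 -> [20 6 1]
First stockout at step 7

7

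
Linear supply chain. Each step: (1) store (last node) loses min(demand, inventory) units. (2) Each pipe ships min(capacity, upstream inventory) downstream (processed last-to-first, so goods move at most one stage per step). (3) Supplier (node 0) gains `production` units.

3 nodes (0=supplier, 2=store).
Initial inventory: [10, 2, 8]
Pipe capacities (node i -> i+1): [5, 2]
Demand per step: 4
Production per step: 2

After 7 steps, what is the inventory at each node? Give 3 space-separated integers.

Step 1: demand=4,sold=4 ship[1->2]=2 ship[0->1]=5 prod=2 -> inv=[7 5 6]
Step 2: demand=4,sold=4 ship[1->2]=2 ship[0->1]=5 prod=2 -> inv=[4 8 4]
Step 3: demand=4,sold=4 ship[1->2]=2 ship[0->1]=4 prod=2 -> inv=[2 10 2]
Step 4: demand=4,sold=2 ship[1->2]=2 ship[0->1]=2 prod=2 -> inv=[2 10 2]
Step 5: demand=4,sold=2 ship[1->2]=2 ship[0->1]=2 prod=2 -> inv=[2 10 2]
Step 6: demand=4,sold=2 ship[1->2]=2 ship[0->1]=2 prod=2 -> inv=[2 10 2]
Step 7: demand=4,sold=2 ship[1->2]=2 ship[0->1]=2 prod=2 -> inv=[2 10 2]

2 10 2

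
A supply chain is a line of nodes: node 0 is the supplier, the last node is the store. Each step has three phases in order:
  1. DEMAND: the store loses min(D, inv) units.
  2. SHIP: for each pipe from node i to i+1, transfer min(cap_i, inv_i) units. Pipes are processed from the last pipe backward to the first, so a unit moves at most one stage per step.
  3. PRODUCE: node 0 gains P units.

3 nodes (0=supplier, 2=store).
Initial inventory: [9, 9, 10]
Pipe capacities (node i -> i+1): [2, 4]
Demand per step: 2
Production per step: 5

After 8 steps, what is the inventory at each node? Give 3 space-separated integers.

Step 1: demand=2,sold=2 ship[1->2]=4 ship[0->1]=2 prod=5 -> inv=[12 7 12]
Step 2: demand=2,sold=2 ship[1->2]=4 ship[0->1]=2 prod=5 -> inv=[15 5 14]
Step 3: demand=2,sold=2 ship[1->2]=4 ship[0->1]=2 prod=5 -> inv=[18 3 16]
Step 4: demand=2,sold=2 ship[1->2]=3 ship[0->1]=2 prod=5 -> inv=[21 2 17]
Step 5: demand=2,sold=2 ship[1->2]=2 ship[0->1]=2 prod=5 -> inv=[24 2 17]
Step 6: demand=2,sold=2 ship[1->2]=2 ship[0->1]=2 prod=5 -> inv=[27 2 17]
Step 7: demand=2,sold=2 ship[1->2]=2 ship[0->1]=2 prod=5 -> inv=[30 2 17]
Step 8: demand=2,sold=2 ship[1->2]=2 ship[0->1]=2 prod=5 -> inv=[33 2 17]

33 2 17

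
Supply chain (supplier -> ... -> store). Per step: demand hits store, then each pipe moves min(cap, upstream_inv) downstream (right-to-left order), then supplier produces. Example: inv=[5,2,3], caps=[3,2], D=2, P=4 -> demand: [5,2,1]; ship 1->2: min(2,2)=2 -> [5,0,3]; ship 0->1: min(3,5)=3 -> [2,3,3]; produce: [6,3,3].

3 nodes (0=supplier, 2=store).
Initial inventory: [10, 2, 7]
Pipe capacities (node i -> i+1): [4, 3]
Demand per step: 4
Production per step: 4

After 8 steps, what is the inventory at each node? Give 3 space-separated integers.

Step 1: demand=4,sold=4 ship[1->2]=2 ship[0->1]=4 prod=4 -> inv=[10 4 5]
Step 2: demand=4,sold=4 ship[1->2]=3 ship[0->1]=4 prod=4 -> inv=[10 5 4]
Step 3: demand=4,sold=4 ship[1->2]=3 ship[0->1]=4 prod=4 -> inv=[10 6 3]
Step 4: demand=4,sold=3 ship[1->2]=3 ship[0->1]=4 prod=4 -> inv=[10 7 3]
Step 5: demand=4,sold=3 ship[1->2]=3 ship[0->1]=4 prod=4 -> inv=[10 8 3]
Step 6: demand=4,sold=3 ship[1->2]=3 ship[0->1]=4 prod=4 -> inv=[10 9 3]
Step 7: demand=4,sold=3 ship[1->2]=3 ship[0->1]=4 prod=4 -> inv=[10 10 3]
Step 8: demand=4,sold=3 ship[1->2]=3 ship[0->1]=4 prod=4 -> inv=[10 11 3]

10 11 3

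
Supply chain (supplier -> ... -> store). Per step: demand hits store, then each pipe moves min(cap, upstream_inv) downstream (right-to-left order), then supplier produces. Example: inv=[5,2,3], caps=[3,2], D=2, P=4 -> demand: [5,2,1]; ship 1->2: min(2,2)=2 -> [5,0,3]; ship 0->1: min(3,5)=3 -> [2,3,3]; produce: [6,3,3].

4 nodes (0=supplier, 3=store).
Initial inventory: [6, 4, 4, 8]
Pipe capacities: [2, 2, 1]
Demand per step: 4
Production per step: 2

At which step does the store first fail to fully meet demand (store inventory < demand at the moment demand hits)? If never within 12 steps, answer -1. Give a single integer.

Step 1: demand=4,sold=4 ship[2->3]=1 ship[1->2]=2 ship[0->1]=2 prod=2 -> [6 4 5 5]
Step 2: demand=4,sold=4 ship[2->3]=1 ship[1->2]=2 ship[0->1]=2 prod=2 -> [6 4 6 2]
Step 3: demand=4,sold=2 ship[2->3]=1 ship[1->2]=2 ship[0->1]=2 prod=2 -> [6 4 7 1]
Step 4: demand=4,sold=1 ship[2->3]=1 ship[1->2]=2 ship[0->1]=2 prod=2 -> [6 4 8 1]
Step 5: demand=4,sold=1 ship[2->3]=1 ship[1->2]=2 ship[0->1]=2 prod=2 -> [6 4 9 1]
Step 6: demand=4,sold=1 ship[2->3]=1 ship[1->2]=2 ship[0->1]=2 prod=2 -> [6 4 10 1]
Step 7: demand=4,sold=1 ship[2->3]=1 ship[1->2]=2 ship[0->1]=2 prod=2 -> [6 4 11 1]
Step 8: demand=4,sold=1 ship[2->3]=1 ship[1->2]=2 ship[0->1]=2 prod=2 -> [6 4 12 1]
Step 9: demand=4,sold=1 ship[2->3]=1 ship[1->2]=2 ship[0->1]=2 prod=2 -> [6 4 13 1]
Step 10: demand=4,sold=1 ship[2->3]=1 ship[1->2]=2 ship[0->1]=2 prod=2 -> [6 4 14 1]
Step 11: demand=4,sold=1 ship[2->3]=1 ship[1->2]=2 ship[0->1]=2 prod=2 -> [6 4 15 1]
Step 12: demand=4,sold=1 ship[2->3]=1 ship[1->2]=2 ship[0->1]=2 prod=2 -> [6 4 16 1]
First stockout at step 3

3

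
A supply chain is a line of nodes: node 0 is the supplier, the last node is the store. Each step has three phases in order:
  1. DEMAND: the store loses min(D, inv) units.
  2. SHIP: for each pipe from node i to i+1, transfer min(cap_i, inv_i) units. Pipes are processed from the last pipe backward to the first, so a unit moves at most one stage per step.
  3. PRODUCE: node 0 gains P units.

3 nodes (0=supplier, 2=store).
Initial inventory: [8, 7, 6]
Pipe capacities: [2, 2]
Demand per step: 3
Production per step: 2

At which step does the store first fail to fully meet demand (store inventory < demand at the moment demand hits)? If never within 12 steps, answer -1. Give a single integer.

Step 1: demand=3,sold=3 ship[1->2]=2 ship[0->1]=2 prod=2 -> [8 7 5]
Step 2: demand=3,sold=3 ship[1->2]=2 ship[0->1]=2 prod=2 -> [8 7 4]
Step 3: demand=3,sold=3 ship[1->2]=2 ship[0->1]=2 prod=2 -> [8 7 3]
Step 4: demand=3,sold=3 ship[1->2]=2 ship[0->1]=2 prod=2 -> [8 7 2]
Step 5: demand=3,sold=2 ship[1->2]=2 ship[0->1]=2 prod=2 -> [8 7 2]
Step 6: demand=3,sold=2 ship[1->2]=2 ship[0->1]=2 prod=2 -> [8 7 2]
Step 7: demand=3,sold=2 ship[1->2]=2 ship[0->1]=2 prod=2 -> [8 7 2]
Step 8: demand=3,sold=2 ship[1->2]=2 ship[0->1]=2 prod=2 -> [8 7 2]
Step 9: demand=3,sold=2 ship[1->2]=2 ship[0->1]=2 prod=2 -> [8 7 2]
Step 10: demand=3,sold=2 ship[1->2]=2 ship[0->1]=2 prod=2 -> [8 7 2]
Step 11: demand=3,sold=2 ship[1->2]=2 ship[0->1]=2 prod=2 -> [8 7 2]
Step 12: demand=3,sold=2 ship[1->2]=2 ship[0->1]=2 prod=2 -> [8 7 2]
First stockout at step 5

5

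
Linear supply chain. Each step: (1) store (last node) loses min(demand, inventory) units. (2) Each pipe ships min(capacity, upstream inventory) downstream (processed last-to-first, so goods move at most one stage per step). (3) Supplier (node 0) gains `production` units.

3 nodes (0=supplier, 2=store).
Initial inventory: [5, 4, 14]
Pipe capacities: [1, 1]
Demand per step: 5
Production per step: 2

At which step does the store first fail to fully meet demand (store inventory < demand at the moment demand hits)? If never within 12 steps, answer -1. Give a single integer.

Step 1: demand=5,sold=5 ship[1->2]=1 ship[0->1]=1 prod=2 -> [6 4 10]
Step 2: demand=5,sold=5 ship[1->2]=1 ship[0->1]=1 prod=2 -> [7 4 6]
Step 3: demand=5,sold=5 ship[1->2]=1 ship[0->1]=1 prod=2 -> [8 4 2]
Step 4: demand=5,sold=2 ship[1->2]=1 ship[0->1]=1 prod=2 -> [9 4 1]
Step 5: demand=5,sold=1 ship[1->2]=1 ship[0->1]=1 prod=2 -> [10 4 1]
Step 6: demand=5,sold=1 ship[1->2]=1 ship[0->1]=1 prod=2 -> [11 4 1]
Step 7: demand=5,sold=1 ship[1->2]=1 ship[0->1]=1 prod=2 -> [12 4 1]
Step 8: demand=5,sold=1 ship[1->2]=1 ship[0->1]=1 prod=2 -> [13 4 1]
Step 9: demand=5,sold=1 ship[1->2]=1 ship[0->1]=1 prod=2 -> [14 4 1]
Step 10: demand=5,sold=1 ship[1->2]=1 ship[0->1]=1 prod=2 -> [15 4 1]
Step 11: demand=5,sold=1 ship[1->2]=1 ship[0->1]=1 prod=2 -> [16 4 1]
Step 12: demand=5,sold=1 ship[1->2]=1 ship[0->1]=1 prod=2 -> [17 4 1]
First stockout at step 4

4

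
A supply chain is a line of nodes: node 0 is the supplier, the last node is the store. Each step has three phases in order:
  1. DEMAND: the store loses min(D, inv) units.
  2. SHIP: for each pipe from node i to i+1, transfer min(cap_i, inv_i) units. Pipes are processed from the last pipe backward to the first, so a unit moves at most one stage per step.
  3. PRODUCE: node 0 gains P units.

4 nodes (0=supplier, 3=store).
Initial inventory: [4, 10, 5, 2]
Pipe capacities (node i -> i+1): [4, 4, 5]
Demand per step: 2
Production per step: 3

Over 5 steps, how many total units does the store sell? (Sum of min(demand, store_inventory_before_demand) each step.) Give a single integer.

Step 1: sold=2 (running total=2) -> [3 10 4 5]
Step 2: sold=2 (running total=4) -> [3 9 4 7]
Step 3: sold=2 (running total=6) -> [3 8 4 9]
Step 4: sold=2 (running total=8) -> [3 7 4 11]
Step 5: sold=2 (running total=10) -> [3 6 4 13]

Answer: 10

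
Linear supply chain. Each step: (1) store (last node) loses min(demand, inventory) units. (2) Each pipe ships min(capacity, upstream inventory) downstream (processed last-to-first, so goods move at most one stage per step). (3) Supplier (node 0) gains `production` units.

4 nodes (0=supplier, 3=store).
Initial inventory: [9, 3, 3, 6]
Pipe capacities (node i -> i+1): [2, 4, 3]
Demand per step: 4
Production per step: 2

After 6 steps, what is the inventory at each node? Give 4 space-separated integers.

Step 1: demand=4,sold=4 ship[2->3]=3 ship[1->2]=3 ship[0->1]=2 prod=2 -> inv=[9 2 3 5]
Step 2: demand=4,sold=4 ship[2->3]=3 ship[1->2]=2 ship[0->1]=2 prod=2 -> inv=[9 2 2 4]
Step 3: demand=4,sold=4 ship[2->3]=2 ship[1->2]=2 ship[0->1]=2 prod=2 -> inv=[9 2 2 2]
Step 4: demand=4,sold=2 ship[2->3]=2 ship[1->2]=2 ship[0->1]=2 prod=2 -> inv=[9 2 2 2]
Step 5: demand=4,sold=2 ship[2->3]=2 ship[1->2]=2 ship[0->1]=2 prod=2 -> inv=[9 2 2 2]
Step 6: demand=4,sold=2 ship[2->3]=2 ship[1->2]=2 ship[0->1]=2 prod=2 -> inv=[9 2 2 2]

9 2 2 2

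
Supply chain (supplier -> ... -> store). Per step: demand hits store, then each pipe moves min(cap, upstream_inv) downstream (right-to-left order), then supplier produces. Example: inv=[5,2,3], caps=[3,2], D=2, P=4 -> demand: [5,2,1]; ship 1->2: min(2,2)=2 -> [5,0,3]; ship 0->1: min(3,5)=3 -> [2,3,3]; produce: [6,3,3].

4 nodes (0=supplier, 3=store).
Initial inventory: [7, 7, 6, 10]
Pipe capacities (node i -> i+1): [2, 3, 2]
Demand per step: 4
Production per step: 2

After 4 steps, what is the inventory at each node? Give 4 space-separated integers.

Step 1: demand=4,sold=4 ship[2->3]=2 ship[1->2]=3 ship[0->1]=2 prod=2 -> inv=[7 6 7 8]
Step 2: demand=4,sold=4 ship[2->3]=2 ship[1->2]=3 ship[0->1]=2 prod=2 -> inv=[7 5 8 6]
Step 3: demand=4,sold=4 ship[2->3]=2 ship[1->2]=3 ship[0->1]=2 prod=2 -> inv=[7 4 9 4]
Step 4: demand=4,sold=4 ship[2->3]=2 ship[1->2]=3 ship[0->1]=2 prod=2 -> inv=[7 3 10 2]

7 3 10 2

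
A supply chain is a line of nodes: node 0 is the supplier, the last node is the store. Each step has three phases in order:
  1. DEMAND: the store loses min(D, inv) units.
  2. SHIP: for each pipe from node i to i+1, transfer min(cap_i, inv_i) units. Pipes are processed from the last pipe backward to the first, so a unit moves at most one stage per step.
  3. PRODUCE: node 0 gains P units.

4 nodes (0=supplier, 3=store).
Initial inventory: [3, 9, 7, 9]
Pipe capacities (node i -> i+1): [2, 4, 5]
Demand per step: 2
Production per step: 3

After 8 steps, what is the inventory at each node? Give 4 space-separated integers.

Step 1: demand=2,sold=2 ship[2->3]=5 ship[1->2]=4 ship[0->1]=2 prod=3 -> inv=[4 7 6 12]
Step 2: demand=2,sold=2 ship[2->3]=5 ship[1->2]=4 ship[0->1]=2 prod=3 -> inv=[5 5 5 15]
Step 3: demand=2,sold=2 ship[2->3]=5 ship[1->2]=4 ship[0->1]=2 prod=3 -> inv=[6 3 4 18]
Step 4: demand=2,sold=2 ship[2->3]=4 ship[1->2]=3 ship[0->1]=2 prod=3 -> inv=[7 2 3 20]
Step 5: demand=2,sold=2 ship[2->3]=3 ship[1->2]=2 ship[0->1]=2 prod=3 -> inv=[8 2 2 21]
Step 6: demand=2,sold=2 ship[2->3]=2 ship[1->2]=2 ship[0->1]=2 prod=3 -> inv=[9 2 2 21]
Step 7: demand=2,sold=2 ship[2->3]=2 ship[1->2]=2 ship[0->1]=2 prod=3 -> inv=[10 2 2 21]
Step 8: demand=2,sold=2 ship[2->3]=2 ship[1->2]=2 ship[0->1]=2 prod=3 -> inv=[11 2 2 21]

11 2 2 21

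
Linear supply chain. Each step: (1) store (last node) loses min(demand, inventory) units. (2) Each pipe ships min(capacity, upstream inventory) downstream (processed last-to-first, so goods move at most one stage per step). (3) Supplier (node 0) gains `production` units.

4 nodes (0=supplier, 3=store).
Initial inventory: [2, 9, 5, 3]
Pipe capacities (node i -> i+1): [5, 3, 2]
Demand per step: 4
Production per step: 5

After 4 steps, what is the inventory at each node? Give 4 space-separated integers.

Step 1: demand=4,sold=3 ship[2->3]=2 ship[1->2]=3 ship[0->1]=2 prod=5 -> inv=[5 8 6 2]
Step 2: demand=4,sold=2 ship[2->3]=2 ship[1->2]=3 ship[0->1]=5 prod=5 -> inv=[5 10 7 2]
Step 3: demand=4,sold=2 ship[2->3]=2 ship[1->2]=3 ship[0->1]=5 prod=5 -> inv=[5 12 8 2]
Step 4: demand=4,sold=2 ship[2->3]=2 ship[1->2]=3 ship[0->1]=5 prod=5 -> inv=[5 14 9 2]

5 14 9 2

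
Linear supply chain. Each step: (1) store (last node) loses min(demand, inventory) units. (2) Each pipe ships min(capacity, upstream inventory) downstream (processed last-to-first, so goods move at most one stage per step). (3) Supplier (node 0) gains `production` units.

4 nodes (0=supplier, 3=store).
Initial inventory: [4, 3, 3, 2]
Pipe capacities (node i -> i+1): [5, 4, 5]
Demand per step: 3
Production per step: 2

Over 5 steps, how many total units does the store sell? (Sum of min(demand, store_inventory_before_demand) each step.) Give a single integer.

Step 1: sold=2 (running total=2) -> [2 4 3 3]
Step 2: sold=3 (running total=5) -> [2 2 4 3]
Step 3: sold=3 (running total=8) -> [2 2 2 4]
Step 4: sold=3 (running total=11) -> [2 2 2 3]
Step 5: sold=3 (running total=14) -> [2 2 2 2]

Answer: 14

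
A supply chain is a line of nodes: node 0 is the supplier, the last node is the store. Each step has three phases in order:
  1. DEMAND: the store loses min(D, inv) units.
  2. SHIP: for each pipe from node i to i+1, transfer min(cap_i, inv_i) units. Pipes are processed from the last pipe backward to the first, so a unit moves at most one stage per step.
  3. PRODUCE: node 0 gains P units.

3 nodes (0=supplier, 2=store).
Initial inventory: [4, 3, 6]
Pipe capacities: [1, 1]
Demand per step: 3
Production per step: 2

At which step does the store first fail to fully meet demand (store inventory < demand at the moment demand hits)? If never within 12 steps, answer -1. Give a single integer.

Step 1: demand=3,sold=3 ship[1->2]=1 ship[0->1]=1 prod=2 -> [5 3 4]
Step 2: demand=3,sold=3 ship[1->2]=1 ship[0->1]=1 prod=2 -> [6 3 2]
Step 3: demand=3,sold=2 ship[1->2]=1 ship[0->1]=1 prod=2 -> [7 3 1]
Step 4: demand=3,sold=1 ship[1->2]=1 ship[0->1]=1 prod=2 -> [8 3 1]
Step 5: demand=3,sold=1 ship[1->2]=1 ship[0->1]=1 prod=2 -> [9 3 1]
Step 6: demand=3,sold=1 ship[1->2]=1 ship[0->1]=1 prod=2 -> [10 3 1]
Step 7: demand=3,sold=1 ship[1->2]=1 ship[0->1]=1 prod=2 -> [11 3 1]
Step 8: demand=3,sold=1 ship[1->2]=1 ship[0->1]=1 prod=2 -> [12 3 1]
Step 9: demand=3,sold=1 ship[1->2]=1 ship[0->1]=1 prod=2 -> [13 3 1]
Step 10: demand=3,sold=1 ship[1->2]=1 ship[0->1]=1 prod=2 -> [14 3 1]
Step 11: demand=3,sold=1 ship[1->2]=1 ship[0->1]=1 prod=2 -> [15 3 1]
Step 12: demand=3,sold=1 ship[1->2]=1 ship[0->1]=1 prod=2 -> [16 3 1]
First stockout at step 3

3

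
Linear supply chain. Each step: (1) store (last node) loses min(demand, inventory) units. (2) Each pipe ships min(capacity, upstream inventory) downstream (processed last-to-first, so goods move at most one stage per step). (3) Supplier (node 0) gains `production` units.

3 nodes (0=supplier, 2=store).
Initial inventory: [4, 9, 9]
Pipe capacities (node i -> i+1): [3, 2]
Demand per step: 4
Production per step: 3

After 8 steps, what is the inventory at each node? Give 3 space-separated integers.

Step 1: demand=4,sold=4 ship[1->2]=2 ship[0->1]=3 prod=3 -> inv=[4 10 7]
Step 2: demand=4,sold=4 ship[1->2]=2 ship[0->1]=3 prod=3 -> inv=[4 11 5]
Step 3: demand=4,sold=4 ship[1->2]=2 ship[0->1]=3 prod=3 -> inv=[4 12 3]
Step 4: demand=4,sold=3 ship[1->2]=2 ship[0->1]=3 prod=3 -> inv=[4 13 2]
Step 5: demand=4,sold=2 ship[1->2]=2 ship[0->1]=3 prod=3 -> inv=[4 14 2]
Step 6: demand=4,sold=2 ship[1->2]=2 ship[0->1]=3 prod=3 -> inv=[4 15 2]
Step 7: demand=4,sold=2 ship[1->2]=2 ship[0->1]=3 prod=3 -> inv=[4 16 2]
Step 8: demand=4,sold=2 ship[1->2]=2 ship[0->1]=3 prod=3 -> inv=[4 17 2]

4 17 2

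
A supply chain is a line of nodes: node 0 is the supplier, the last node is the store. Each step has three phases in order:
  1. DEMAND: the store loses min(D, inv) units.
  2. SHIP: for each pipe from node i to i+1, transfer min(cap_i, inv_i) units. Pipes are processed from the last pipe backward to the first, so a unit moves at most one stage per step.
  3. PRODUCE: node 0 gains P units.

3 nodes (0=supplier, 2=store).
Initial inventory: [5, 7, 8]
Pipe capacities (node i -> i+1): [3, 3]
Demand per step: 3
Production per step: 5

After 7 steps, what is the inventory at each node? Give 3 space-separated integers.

Step 1: demand=3,sold=3 ship[1->2]=3 ship[0->1]=3 prod=5 -> inv=[7 7 8]
Step 2: demand=3,sold=3 ship[1->2]=3 ship[0->1]=3 prod=5 -> inv=[9 7 8]
Step 3: demand=3,sold=3 ship[1->2]=3 ship[0->1]=3 prod=5 -> inv=[11 7 8]
Step 4: demand=3,sold=3 ship[1->2]=3 ship[0->1]=3 prod=5 -> inv=[13 7 8]
Step 5: demand=3,sold=3 ship[1->2]=3 ship[0->1]=3 prod=5 -> inv=[15 7 8]
Step 6: demand=3,sold=3 ship[1->2]=3 ship[0->1]=3 prod=5 -> inv=[17 7 8]
Step 7: demand=3,sold=3 ship[1->2]=3 ship[0->1]=3 prod=5 -> inv=[19 7 8]

19 7 8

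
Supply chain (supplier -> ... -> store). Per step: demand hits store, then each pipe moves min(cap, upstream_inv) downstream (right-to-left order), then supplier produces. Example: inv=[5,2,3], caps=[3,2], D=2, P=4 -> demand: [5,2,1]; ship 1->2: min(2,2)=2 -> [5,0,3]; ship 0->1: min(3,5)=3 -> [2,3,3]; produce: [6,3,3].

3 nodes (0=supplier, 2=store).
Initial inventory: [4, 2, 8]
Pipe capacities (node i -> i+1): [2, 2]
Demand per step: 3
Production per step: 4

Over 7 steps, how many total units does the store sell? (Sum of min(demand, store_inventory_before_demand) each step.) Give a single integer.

Step 1: sold=3 (running total=3) -> [6 2 7]
Step 2: sold=3 (running total=6) -> [8 2 6]
Step 3: sold=3 (running total=9) -> [10 2 5]
Step 4: sold=3 (running total=12) -> [12 2 4]
Step 5: sold=3 (running total=15) -> [14 2 3]
Step 6: sold=3 (running total=18) -> [16 2 2]
Step 7: sold=2 (running total=20) -> [18 2 2]

Answer: 20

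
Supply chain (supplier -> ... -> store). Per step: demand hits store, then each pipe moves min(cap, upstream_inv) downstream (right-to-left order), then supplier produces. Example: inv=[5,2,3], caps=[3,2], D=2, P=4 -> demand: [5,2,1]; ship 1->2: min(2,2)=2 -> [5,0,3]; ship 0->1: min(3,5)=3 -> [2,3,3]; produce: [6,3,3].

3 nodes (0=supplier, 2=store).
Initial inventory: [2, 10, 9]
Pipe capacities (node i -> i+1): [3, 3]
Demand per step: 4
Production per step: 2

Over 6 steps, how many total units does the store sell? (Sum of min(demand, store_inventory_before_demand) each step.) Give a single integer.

Answer: 24

Derivation:
Step 1: sold=4 (running total=4) -> [2 9 8]
Step 2: sold=4 (running total=8) -> [2 8 7]
Step 3: sold=4 (running total=12) -> [2 7 6]
Step 4: sold=4 (running total=16) -> [2 6 5]
Step 5: sold=4 (running total=20) -> [2 5 4]
Step 6: sold=4 (running total=24) -> [2 4 3]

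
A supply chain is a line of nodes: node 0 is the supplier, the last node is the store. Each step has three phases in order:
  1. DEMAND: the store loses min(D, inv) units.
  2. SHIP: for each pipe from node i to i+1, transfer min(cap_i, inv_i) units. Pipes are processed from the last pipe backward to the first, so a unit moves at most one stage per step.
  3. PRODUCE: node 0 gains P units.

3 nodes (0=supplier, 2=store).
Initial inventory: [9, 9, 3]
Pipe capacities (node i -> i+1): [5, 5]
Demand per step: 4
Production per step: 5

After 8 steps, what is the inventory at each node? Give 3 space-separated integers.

Step 1: demand=4,sold=3 ship[1->2]=5 ship[0->1]=5 prod=5 -> inv=[9 9 5]
Step 2: demand=4,sold=4 ship[1->2]=5 ship[0->1]=5 prod=5 -> inv=[9 9 6]
Step 3: demand=4,sold=4 ship[1->2]=5 ship[0->1]=5 prod=5 -> inv=[9 9 7]
Step 4: demand=4,sold=4 ship[1->2]=5 ship[0->1]=5 prod=5 -> inv=[9 9 8]
Step 5: demand=4,sold=4 ship[1->2]=5 ship[0->1]=5 prod=5 -> inv=[9 9 9]
Step 6: demand=4,sold=4 ship[1->2]=5 ship[0->1]=5 prod=5 -> inv=[9 9 10]
Step 7: demand=4,sold=4 ship[1->2]=5 ship[0->1]=5 prod=5 -> inv=[9 9 11]
Step 8: demand=4,sold=4 ship[1->2]=5 ship[0->1]=5 prod=5 -> inv=[9 9 12]

9 9 12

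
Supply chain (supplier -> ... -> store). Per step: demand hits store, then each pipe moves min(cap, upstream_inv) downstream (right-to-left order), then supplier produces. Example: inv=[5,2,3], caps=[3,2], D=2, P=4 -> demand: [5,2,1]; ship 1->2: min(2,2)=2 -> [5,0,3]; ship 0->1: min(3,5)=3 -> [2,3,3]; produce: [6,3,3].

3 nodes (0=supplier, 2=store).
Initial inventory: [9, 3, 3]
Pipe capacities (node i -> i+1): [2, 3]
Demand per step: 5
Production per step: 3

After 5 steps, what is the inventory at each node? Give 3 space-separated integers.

Step 1: demand=5,sold=3 ship[1->2]=3 ship[0->1]=2 prod=3 -> inv=[10 2 3]
Step 2: demand=5,sold=3 ship[1->2]=2 ship[0->1]=2 prod=3 -> inv=[11 2 2]
Step 3: demand=5,sold=2 ship[1->2]=2 ship[0->1]=2 prod=3 -> inv=[12 2 2]
Step 4: demand=5,sold=2 ship[1->2]=2 ship[0->1]=2 prod=3 -> inv=[13 2 2]
Step 5: demand=5,sold=2 ship[1->2]=2 ship[0->1]=2 prod=3 -> inv=[14 2 2]

14 2 2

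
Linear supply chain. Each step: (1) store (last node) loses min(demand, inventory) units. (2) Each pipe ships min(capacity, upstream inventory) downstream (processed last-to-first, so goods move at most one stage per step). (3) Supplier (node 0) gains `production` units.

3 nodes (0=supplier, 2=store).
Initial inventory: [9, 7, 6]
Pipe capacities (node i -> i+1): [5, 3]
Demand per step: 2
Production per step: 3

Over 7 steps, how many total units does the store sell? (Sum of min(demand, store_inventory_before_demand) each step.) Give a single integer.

Step 1: sold=2 (running total=2) -> [7 9 7]
Step 2: sold=2 (running total=4) -> [5 11 8]
Step 3: sold=2 (running total=6) -> [3 13 9]
Step 4: sold=2 (running total=8) -> [3 13 10]
Step 5: sold=2 (running total=10) -> [3 13 11]
Step 6: sold=2 (running total=12) -> [3 13 12]
Step 7: sold=2 (running total=14) -> [3 13 13]

Answer: 14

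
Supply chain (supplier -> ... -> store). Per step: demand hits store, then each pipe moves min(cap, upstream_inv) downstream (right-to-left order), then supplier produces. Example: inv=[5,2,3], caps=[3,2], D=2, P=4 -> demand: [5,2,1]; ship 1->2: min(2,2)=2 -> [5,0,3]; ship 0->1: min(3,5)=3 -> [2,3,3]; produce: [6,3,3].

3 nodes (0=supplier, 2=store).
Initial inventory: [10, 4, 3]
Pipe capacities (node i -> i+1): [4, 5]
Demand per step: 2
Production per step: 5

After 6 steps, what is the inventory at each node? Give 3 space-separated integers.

Step 1: demand=2,sold=2 ship[1->2]=4 ship[0->1]=4 prod=5 -> inv=[11 4 5]
Step 2: demand=2,sold=2 ship[1->2]=4 ship[0->1]=4 prod=5 -> inv=[12 4 7]
Step 3: demand=2,sold=2 ship[1->2]=4 ship[0->1]=4 prod=5 -> inv=[13 4 9]
Step 4: demand=2,sold=2 ship[1->2]=4 ship[0->1]=4 prod=5 -> inv=[14 4 11]
Step 5: demand=2,sold=2 ship[1->2]=4 ship[0->1]=4 prod=5 -> inv=[15 4 13]
Step 6: demand=2,sold=2 ship[1->2]=4 ship[0->1]=4 prod=5 -> inv=[16 4 15]

16 4 15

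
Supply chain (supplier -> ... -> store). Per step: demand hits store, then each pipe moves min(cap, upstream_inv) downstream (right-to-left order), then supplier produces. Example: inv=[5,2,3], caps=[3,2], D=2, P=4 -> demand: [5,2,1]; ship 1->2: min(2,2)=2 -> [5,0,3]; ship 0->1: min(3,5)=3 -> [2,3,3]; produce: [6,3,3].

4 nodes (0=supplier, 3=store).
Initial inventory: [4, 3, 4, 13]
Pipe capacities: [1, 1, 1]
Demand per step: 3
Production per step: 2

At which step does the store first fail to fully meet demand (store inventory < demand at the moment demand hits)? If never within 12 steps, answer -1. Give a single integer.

Step 1: demand=3,sold=3 ship[2->3]=1 ship[1->2]=1 ship[0->1]=1 prod=2 -> [5 3 4 11]
Step 2: demand=3,sold=3 ship[2->3]=1 ship[1->2]=1 ship[0->1]=1 prod=2 -> [6 3 4 9]
Step 3: demand=3,sold=3 ship[2->3]=1 ship[1->2]=1 ship[0->1]=1 prod=2 -> [7 3 4 7]
Step 4: demand=3,sold=3 ship[2->3]=1 ship[1->2]=1 ship[0->1]=1 prod=2 -> [8 3 4 5]
Step 5: demand=3,sold=3 ship[2->3]=1 ship[1->2]=1 ship[0->1]=1 prod=2 -> [9 3 4 3]
Step 6: demand=3,sold=3 ship[2->3]=1 ship[1->2]=1 ship[0->1]=1 prod=2 -> [10 3 4 1]
Step 7: demand=3,sold=1 ship[2->3]=1 ship[1->2]=1 ship[0->1]=1 prod=2 -> [11 3 4 1]
Step 8: demand=3,sold=1 ship[2->3]=1 ship[1->2]=1 ship[0->1]=1 prod=2 -> [12 3 4 1]
Step 9: demand=3,sold=1 ship[2->3]=1 ship[1->2]=1 ship[0->1]=1 prod=2 -> [13 3 4 1]
Step 10: demand=3,sold=1 ship[2->3]=1 ship[1->2]=1 ship[0->1]=1 prod=2 -> [14 3 4 1]
Step 11: demand=3,sold=1 ship[2->3]=1 ship[1->2]=1 ship[0->1]=1 prod=2 -> [15 3 4 1]
Step 12: demand=3,sold=1 ship[2->3]=1 ship[1->2]=1 ship[0->1]=1 prod=2 -> [16 3 4 1]
First stockout at step 7

7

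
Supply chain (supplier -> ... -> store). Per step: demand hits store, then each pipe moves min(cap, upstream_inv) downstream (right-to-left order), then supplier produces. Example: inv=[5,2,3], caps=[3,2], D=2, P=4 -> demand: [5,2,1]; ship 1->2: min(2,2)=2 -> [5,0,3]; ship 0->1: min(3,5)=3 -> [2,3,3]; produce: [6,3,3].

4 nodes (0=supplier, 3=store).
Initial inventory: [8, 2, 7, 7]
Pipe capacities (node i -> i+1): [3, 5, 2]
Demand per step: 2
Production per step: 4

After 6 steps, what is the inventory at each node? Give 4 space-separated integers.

Step 1: demand=2,sold=2 ship[2->3]=2 ship[1->2]=2 ship[0->1]=3 prod=4 -> inv=[9 3 7 7]
Step 2: demand=2,sold=2 ship[2->3]=2 ship[1->2]=3 ship[0->1]=3 prod=4 -> inv=[10 3 8 7]
Step 3: demand=2,sold=2 ship[2->3]=2 ship[1->2]=3 ship[0->1]=3 prod=4 -> inv=[11 3 9 7]
Step 4: demand=2,sold=2 ship[2->3]=2 ship[1->2]=3 ship[0->1]=3 prod=4 -> inv=[12 3 10 7]
Step 5: demand=2,sold=2 ship[2->3]=2 ship[1->2]=3 ship[0->1]=3 prod=4 -> inv=[13 3 11 7]
Step 6: demand=2,sold=2 ship[2->3]=2 ship[1->2]=3 ship[0->1]=3 prod=4 -> inv=[14 3 12 7]

14 3 12 7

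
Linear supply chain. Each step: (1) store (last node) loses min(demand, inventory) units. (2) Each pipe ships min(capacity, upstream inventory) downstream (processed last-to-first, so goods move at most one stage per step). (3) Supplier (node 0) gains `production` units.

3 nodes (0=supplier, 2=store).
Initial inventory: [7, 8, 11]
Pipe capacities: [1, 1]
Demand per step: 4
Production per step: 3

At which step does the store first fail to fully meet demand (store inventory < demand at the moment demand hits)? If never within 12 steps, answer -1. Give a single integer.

Step 1: demand=4,sold=4 ship[1->2]=1 ship[0->1]=1 prod=3 -> [9 8 8]
Step 2: demand=4,sold=4 ship[1->2]=1 ship[0->1]=1 prod=3 -> [11 8 5]
Step 3: demand=4,sold=4 ship[1->2]=1 ship[0->1]=1 prod=3 -> [13 8 2]
Step 4: demand=4,sold=2 ship[1->2]=1 ship[0->1]=1 prod=3 -> [15 8 1]
Step 5: demand=4,sold=1 ship[1->2]=1 ship[0->1]=1 prod=3 -> [17 8 1]
Step 6: demand=4,sold=1 ship[1->2]=1 ship[0->1]=1 prod=3 -> [19 8 1]
Step 7: demand=4,sold=1 ship[1->2]=1 ship[0->1]=1 prod=3 -> [21 8 1]
Step 8: demand=4,sold=1 ship[1->2]=1 ship[0->1]=1 prod=3 -> [23 8 1]
Step 9: demand=4,sold=1 ship[1->2]=1 ship[0->1]=1 prod=3 -> [25 8 1]
Step 10: demand=4,sold=1 ship[1->2]=1 ship[0->1]=1 prod=3 -> [27 8 1]
Step 11: demand=4,sold=1 ship[1->2]=1 ship[0->1]=1 prod=3 -> [29 8 1]
Step 12: demand=4,sold=1 ship[1->2]=1 ship[0->1]=1 prod=3 -> [31 8 1]
First stockout at step 4

4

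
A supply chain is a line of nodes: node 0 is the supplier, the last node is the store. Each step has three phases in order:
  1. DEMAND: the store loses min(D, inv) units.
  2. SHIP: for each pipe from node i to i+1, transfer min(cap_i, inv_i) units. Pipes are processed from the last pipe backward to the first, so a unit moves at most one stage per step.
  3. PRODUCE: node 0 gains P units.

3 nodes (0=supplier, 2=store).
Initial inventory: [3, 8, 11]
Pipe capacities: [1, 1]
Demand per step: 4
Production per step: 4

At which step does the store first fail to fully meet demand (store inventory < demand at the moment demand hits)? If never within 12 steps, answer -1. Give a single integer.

Step 1: demand=4,sold=4 ship[1->2]=1 ship[0->1]=1 prod=4 -> [6 8 8]
Step 2: demand=4,sold=4 ship[1->2]=1 ship[0->1]=1 prod=4 -> [9 8 5]
Step 3: demand=4,sold=4 ship[1->2]=1 ship[0->1]=1 prod=4 -> [12 8 2]
Step 4: demand=4,sold=2 ship[1->2]=1 ship[0->1]=1 prod=4 -> [15 8 1]
Step 5: demand=4,sold=1 ship[1->2]=1 ship[0->1]=1 prod=4 -> [18 8 1]
Step 6: demand=4,sold=1 ship[1->2]=1 ship[0->1]=1 prod=4 -> [21 8 1]
Step 7: demand=4,sold=1 ship[1->2]=1 ship[0->1]=1 prod=4 -> [24 8 1]
Step 8: demand=4,sold=1 ship[1->2]=1 ship[0->1]=1 prod=4 -> [27 8 1]
Step 9: demand=4,sold=1 ship[1->2]=1 ship[0->1]=1 prod=4 -> [30 8 1]
Step 10: demand=4,sold=1 ship[1->2]=1 ship[0->1]=1 prod=4 -> [33 8 1]
Step 11: demand=4,sold=1 ship[1->2]=1 ship[0->1]=1 prod=4 -> [36 8 1]
Step 12: demand=4,sold=1 ship[1->2]=1 ship[0->1]=1 prod=4 -> [39 8 1]
First stockout at step 4

4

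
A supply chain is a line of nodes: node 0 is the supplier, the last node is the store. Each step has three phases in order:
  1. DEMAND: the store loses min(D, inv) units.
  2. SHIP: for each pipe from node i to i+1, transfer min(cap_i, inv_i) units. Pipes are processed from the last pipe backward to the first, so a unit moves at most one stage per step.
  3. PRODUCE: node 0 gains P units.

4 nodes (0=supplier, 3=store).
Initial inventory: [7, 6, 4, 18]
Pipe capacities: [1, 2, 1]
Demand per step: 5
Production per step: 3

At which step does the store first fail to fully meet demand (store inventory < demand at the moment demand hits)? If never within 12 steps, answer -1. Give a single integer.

Step 1: demand=5,sold=5 ship[2->3]=1 ship[1->2]=2 ship[0->1]=1 prod=3 -> [9 5 5 14]
Step 2: demand=5,sold=5 ship[2->3]=1 ship[1->2]=2 ship[0->1]=1 prod=3 -> [11 4 6 10]
Step 3: demand=5,sold=5 ship[2->3]=1 ship[1->2]=2 ship[0->1]=1 prod=3 -> [13 3 7 6]
Step 4: demand=5,sold=5 ship[2->3]=1 ship[1->2]=2 ship[0->1]=1 prod=3 -> [15 2 8 2]
Step 5: demand=5,sold=2 ship[2->3]=1 ship[1->2]=2 ship[0->1]=1 prod=3 -> [17 1 9 1]
Step 6: demand=5,sold=1 ship[2->3]=1 ship[1->2]=1 ship[0->1]=1 prod=3 -> [19 1 9 1]
Step 7: demand=5,sold=1 ship[2->3]=1 ship[1->2]=1 ship[0->1]=1 prod=3 -> [21 1 9 1]
Step 8: demand=5,sold=1 ship[2->3]=1 ship[1->2]=1 ship[0->1]=1 prod=3 -> [23 1 9 1]
Step 9: demand=5,sold=1 ship[2->3]=1 ship[1->2]=1 ship[0->1]=1 prod=3 -> [25 1 9 1]
Step 10: demand=5,sold=1 ship[2->3]=1 ship[1->2]=1 ship[0->1]=1 prod=3 -> [27 1 9 1]
Step 11: demand=5,sold=1 ship[2->3]=1 ship[1->2]=1 ship[0->1]=1 prod=3 -> [29 1 9 1]
Step 12: demand=5,sold=1 ship[2->3]=1 ship[1->2]=1 ship[0->1]=1 prod=3 -> [31 1 9 1]
First stockout at step 5

5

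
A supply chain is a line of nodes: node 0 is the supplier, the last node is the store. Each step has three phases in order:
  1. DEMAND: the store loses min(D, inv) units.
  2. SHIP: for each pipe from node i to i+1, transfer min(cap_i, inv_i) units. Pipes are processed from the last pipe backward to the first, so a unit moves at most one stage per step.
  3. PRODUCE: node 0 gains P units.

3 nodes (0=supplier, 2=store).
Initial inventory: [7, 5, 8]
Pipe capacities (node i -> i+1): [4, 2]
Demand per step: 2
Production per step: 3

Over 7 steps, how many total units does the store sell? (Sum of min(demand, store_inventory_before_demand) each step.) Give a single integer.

Step 1: sold=2 (running total=2) -> [6 7 8]
Step 2: sold=2 (running total=4) -> [5 9 8]
Step 3: sold=2 (running total=6) -> [4 11 8]
Step 4: sold=2 (running total=8) -> [3 13 8]
Step 5: sold=2 (running total=10) -> [3 14 8]
Step 6: sold=2 (running total=12) -> [3 15 8]
Step 7: sold=2 (running total=14) -> [3 16 8]

Answer: 14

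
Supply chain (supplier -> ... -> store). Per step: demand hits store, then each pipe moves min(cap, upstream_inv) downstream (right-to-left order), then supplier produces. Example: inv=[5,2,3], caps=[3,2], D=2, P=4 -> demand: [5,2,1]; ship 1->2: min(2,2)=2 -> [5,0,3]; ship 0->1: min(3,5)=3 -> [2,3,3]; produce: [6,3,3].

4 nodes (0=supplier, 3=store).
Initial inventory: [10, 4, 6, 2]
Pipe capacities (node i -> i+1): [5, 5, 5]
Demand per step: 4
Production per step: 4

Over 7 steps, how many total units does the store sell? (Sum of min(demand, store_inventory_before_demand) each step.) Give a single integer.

Step 1: sold=2 (running total=2) -> [9 5 5 5]
Step 2: sold=4 (running total=6) -> [8 5 5 6]
Step 3: sold=4 (running total=10) -> [7 5 5 7]
Step 4: sold=4 (running total=14) -> [6 5 5 8]
Step 5: sold=4 (running total=18) -> [5 5 5 9]
Step 6: sold=4 (running total=22) -> [4 5 5 10]
Step 7: sold=4 (running total=26) -> [4 4 5 11]

Answer: 26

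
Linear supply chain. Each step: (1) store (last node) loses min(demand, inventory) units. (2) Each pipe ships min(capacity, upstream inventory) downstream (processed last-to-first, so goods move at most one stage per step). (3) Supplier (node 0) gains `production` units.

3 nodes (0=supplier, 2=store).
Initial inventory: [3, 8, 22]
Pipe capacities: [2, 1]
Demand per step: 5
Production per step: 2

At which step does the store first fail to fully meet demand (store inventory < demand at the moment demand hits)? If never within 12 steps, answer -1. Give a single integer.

Step 1: demand=5,sold=5 ship[1->2]=1 ship[0->1]=2 prod=2 -> [3 9 18]
Step 2: demand=5,sold=5 ship[1->2]=1 ship[0->1]=2 prod=2 -> [3 10 14]
Step 3: demand=5,sold=5 ship[1->2]=1 ship[0->1]=2 prod=2 -> [3 11 10]
Step 4: demand=5,sold=5 ship[1->2]=1 ship[0->1]=2 prod=2 -> [3 12 6]
Step 5: demand=5,sold=5 ship[1->2]=1 ship[0->1]=2 prod=2 -> [3 13 2]
Step 6: demand=5,sold=2 ship[1->2]=1 ship[0->1]=2 prod=2 -> [3 14 1]
Step 7: demand=5,sold=1 ship[1->2]=1 ship[0->1]=2 prod=2 -> [3 15 1]
Step 8: demand=5,sold=1 ship[1->2]=1 ship[0->1]=2 prod=2 -> [3 16 1]
Step 9: demand=5,sold=1 ship[1->2]=1 ship[0->1]=2 prod=2 -> [3 17 1]
Step 10: demand=5,sold=1 ship[1->2]=1 ship[0->1]=2 prod=2 -> [3 18 1]
Step 11: demand=5,sold=1 ship[1->2]=1 ship[0->1]=2 prod=2 -> [3 19 1]
Step 12: demand=5,sold=1 ship[1->2]=1 ship[0->1]=2 prod=2 -> [3 20 1]
First stockout at step 6

6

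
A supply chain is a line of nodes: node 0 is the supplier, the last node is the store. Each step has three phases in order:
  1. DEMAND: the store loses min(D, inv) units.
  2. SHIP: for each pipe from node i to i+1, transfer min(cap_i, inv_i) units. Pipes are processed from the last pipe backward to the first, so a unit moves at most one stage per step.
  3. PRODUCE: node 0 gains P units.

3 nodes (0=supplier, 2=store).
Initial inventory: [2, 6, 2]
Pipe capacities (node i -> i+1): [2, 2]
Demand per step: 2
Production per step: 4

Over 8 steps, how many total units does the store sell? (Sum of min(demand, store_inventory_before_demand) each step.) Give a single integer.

Step 1: sold=2 (running total=2) -> [4 6 2]
Step 2: sold=2 (running total=4) -> [6 6 2]
Step 3: sold=2 (running total=6) -> [8 6 2]
Step 4: sold=2 (running total=8) -> [10 6 2]
Step 5: sold=2 (running total=10) -> [12 6 2]
Step 6: sold=2 (running total=12) -> [14 6 2]
Step 7: sold=2 (running total=14) -> [16 6 2]
Step 8: sold=2 (running total=16) -> [18 6 2]

Answer: 16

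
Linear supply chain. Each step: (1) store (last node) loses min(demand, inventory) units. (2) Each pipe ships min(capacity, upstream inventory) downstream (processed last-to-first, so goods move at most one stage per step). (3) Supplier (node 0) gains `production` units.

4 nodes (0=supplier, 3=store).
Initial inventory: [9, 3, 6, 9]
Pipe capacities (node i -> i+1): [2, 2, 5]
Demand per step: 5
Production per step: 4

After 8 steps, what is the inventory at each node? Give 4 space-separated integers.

Step 1: demand=5,sold=5 ship[2->3]=5 ship[1->2]=2 ship[0->1]=2 prod=4 -> inv=[11 3 3 9]
Step 2: demand=5,sold=5 ship[2->3]=3 ship[1->2]=2 ship[0->1]=2 prod=4 -> inv=[13 3 2 7]
Step 3: demand=5,sold=5 ship[2->3]=2 ship[1->2]=2 ship[0->1]=2 prod=4 -> inv=[15 3 2 4]
Step 4: demand=5,sold=4 ship[2->3]=2 ship[1->2]=2 ship[0->1]=2 prod=4 -> inv=[17 3 2 2]
Step 5: demand=5,sold=2 ship[2->3]=2 ship[1->2]=2 ship[0->1]=2 prod=4 -> inv=[19 3 2 2]
Step 6: demand=5,sold=2 ship[2->3]=2 ship[1->2]=2 ship[0->1]=2 prod=4 -> inv=[21 3 2 2]
Step 7: demand=5,sold=2 ship[2->3]=2 ship[1->2]=2 ship[0->1]=2 prod=4 -> inv=[23 3 2 2]
Step 8: demand=5,sold=2 ship[2->3]=2 ship[1->2]=2 ship[0->1]=2 prod=4 -> inv=[25 3 2 2]

25 3 2 2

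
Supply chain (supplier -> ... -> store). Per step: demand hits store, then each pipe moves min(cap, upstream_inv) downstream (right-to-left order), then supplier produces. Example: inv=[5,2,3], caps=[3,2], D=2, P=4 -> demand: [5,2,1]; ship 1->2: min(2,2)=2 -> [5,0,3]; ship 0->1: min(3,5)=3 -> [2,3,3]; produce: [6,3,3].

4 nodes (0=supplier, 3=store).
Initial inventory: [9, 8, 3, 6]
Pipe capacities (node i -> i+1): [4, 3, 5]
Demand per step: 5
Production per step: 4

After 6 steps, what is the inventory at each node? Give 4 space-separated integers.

Step 1: demand=5,sold=5 ship[2->3]=3 ship[1->2]=3 ship[0->1]=4 prod=4 -> inv=[9 9 3 4]
Step 2: demand=5,sold=4 ship[2->3]=3 ship[1->2]=3 ship[0->1]=4 prod=4 -> inv=[9 10 3 3]
Step 3: demand=5,sold=3 ship[2->3]=3 ship[1->2]=3 ship[0->1]=4 prod=4 -> inv=[9 11 3 3]
Step 4: demand=5,sold=3 ship[2->3]=3 ship[1->2]=3 ship[0->1]=4 prod=4 -> inv=[9 12 3 3]
Step 5: demand=5,sold=3 ship[2->3]=3 ship[1->2]=3 ship[0->1]=4 prod=4 -> inv=[9 13 3 3]
Step 6: demand=5,sold=3 ship[2->3]=3 ship[1->2]=3 ship[0->1]=4 prod=4 -> inv=[9 14 3 3]

9 14 3 3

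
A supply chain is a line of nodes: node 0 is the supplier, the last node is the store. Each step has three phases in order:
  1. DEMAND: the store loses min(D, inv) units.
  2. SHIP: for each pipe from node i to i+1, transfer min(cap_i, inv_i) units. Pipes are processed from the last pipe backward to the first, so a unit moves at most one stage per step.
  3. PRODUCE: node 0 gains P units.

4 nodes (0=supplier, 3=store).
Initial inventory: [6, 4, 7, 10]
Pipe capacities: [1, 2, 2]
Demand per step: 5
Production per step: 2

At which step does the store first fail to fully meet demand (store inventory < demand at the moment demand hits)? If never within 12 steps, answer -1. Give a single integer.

Step 1: demand=5,sold=5 ship[2->3]=2 ship[1->2]=2 ship[0->1]=1 prod=2 -> [7 3 7 7]
Step 2: demand=5,sold=5 ship[2->3]=2 ship[1->2]=2 ship[0->1]=1 prod=2 -> [8 2 7 4]
Step 3: demand=5,sold=4 ship[2->3]=2 ship[1->2]=2 ship[0->1]=1 prod=2 -> [9 1 7 2]
Step 4: demand=5,sold=2 ship[2->3]=2 ship[1->2]=1 ship[0->1]=1 prod=2 -> [10 1 6 2]
Step 5: demand=5,sold=2 ship[2->3]=2 ship[1->2]=1 ship[0->1]=1 prod=2 -> [11 1 5 2]
Step 6: demand=5,sold=2 ship[2->3]=2 ship[1->2]=1 ship[0->1]=1 prod=2 -> [12 1 4 2]
Step 7: demand=5,sold=2 ship[2->3]=2 ship[1->2]=1 ship[0->1]=1 prod=2 -> [13 1 3 2]
Step 8: demand=5,sold=2 ship[2->3]=2 ship[1->2]=1 ship[0->1]=1 prod=2 -> [14 1 2 2]
Step 9: demand=5,sold=2 ship[2->3]=2 ship[1->2]=1 ship[0->1]=1 prod=2 -> [15 1 1 2]
Step 10: demand=5,sold=2 ship[2->3]=1 ship[1->2]=1 ship[0->1]=1 prod=2 -> [16 1 1 1]
Step 11: demand=5,sold=1 ship[2->3]=1 ship[1->2]=1 ship[0->1]=1 prod=2 -> [17 1 1 1]
Step 12: demand=5,sold=1 ship[2->3]=1 ship[1->2]=1 ship[0->1]=1 prod=2 -> [18 1 1 1]
First stockout at step 3

3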